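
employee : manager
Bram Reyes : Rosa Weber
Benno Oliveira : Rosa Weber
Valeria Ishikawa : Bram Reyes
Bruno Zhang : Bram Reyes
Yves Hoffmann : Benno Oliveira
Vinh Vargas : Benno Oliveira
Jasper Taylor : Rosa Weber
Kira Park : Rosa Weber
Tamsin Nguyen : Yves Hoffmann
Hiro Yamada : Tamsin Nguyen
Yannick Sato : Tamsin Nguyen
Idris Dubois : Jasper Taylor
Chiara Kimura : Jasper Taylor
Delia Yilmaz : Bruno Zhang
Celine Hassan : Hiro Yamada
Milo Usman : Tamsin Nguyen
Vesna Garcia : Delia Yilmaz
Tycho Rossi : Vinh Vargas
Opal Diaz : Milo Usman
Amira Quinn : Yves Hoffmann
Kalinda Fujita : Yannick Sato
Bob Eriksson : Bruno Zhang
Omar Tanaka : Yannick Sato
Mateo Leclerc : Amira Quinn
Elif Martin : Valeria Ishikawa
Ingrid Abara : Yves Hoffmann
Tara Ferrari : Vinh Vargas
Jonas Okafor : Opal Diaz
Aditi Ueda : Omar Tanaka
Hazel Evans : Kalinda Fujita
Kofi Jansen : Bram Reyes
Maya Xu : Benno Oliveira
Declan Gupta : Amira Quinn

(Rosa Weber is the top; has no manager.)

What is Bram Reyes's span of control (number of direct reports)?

Bram Reyes directly manages Valeria Ishikawa, Bruno Zhang, Kofi Jansen. That is 3 direct reports.

3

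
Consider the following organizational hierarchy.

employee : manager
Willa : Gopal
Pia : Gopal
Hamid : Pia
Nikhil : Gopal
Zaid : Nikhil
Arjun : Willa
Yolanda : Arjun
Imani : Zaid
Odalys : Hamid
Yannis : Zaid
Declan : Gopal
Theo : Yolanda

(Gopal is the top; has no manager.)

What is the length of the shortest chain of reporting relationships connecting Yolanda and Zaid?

Yolanda is 3 levels below Gopal, and Zaid is 2 levels below Gopal (their lowest common manager). The shortest path runs up from Yolanda to Gopal and back down to Zaid: 3 + 2 = 5 links.

5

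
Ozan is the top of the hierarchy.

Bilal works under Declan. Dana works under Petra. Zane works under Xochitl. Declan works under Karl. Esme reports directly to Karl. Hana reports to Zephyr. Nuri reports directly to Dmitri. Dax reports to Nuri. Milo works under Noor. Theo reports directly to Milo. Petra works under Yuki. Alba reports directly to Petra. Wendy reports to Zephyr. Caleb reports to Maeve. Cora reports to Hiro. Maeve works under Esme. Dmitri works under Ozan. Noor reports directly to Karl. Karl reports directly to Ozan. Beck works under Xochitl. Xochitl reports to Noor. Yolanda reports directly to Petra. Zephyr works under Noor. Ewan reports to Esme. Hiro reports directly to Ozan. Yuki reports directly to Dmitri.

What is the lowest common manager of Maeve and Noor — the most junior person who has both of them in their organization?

Maeve's chain of managers is Esme, Karl, Ozan. Noor's chain of managers is Karl, Ozan. The first manager that appears in both chains is Karl.

Karl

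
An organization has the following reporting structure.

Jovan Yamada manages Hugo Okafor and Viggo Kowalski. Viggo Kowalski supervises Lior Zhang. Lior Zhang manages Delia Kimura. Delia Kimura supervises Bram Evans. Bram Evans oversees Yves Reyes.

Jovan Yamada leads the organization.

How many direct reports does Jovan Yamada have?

2

Jovan Yamada directly manages Viggo Kowalski, Hugo Okafor. That is 2 direct reports.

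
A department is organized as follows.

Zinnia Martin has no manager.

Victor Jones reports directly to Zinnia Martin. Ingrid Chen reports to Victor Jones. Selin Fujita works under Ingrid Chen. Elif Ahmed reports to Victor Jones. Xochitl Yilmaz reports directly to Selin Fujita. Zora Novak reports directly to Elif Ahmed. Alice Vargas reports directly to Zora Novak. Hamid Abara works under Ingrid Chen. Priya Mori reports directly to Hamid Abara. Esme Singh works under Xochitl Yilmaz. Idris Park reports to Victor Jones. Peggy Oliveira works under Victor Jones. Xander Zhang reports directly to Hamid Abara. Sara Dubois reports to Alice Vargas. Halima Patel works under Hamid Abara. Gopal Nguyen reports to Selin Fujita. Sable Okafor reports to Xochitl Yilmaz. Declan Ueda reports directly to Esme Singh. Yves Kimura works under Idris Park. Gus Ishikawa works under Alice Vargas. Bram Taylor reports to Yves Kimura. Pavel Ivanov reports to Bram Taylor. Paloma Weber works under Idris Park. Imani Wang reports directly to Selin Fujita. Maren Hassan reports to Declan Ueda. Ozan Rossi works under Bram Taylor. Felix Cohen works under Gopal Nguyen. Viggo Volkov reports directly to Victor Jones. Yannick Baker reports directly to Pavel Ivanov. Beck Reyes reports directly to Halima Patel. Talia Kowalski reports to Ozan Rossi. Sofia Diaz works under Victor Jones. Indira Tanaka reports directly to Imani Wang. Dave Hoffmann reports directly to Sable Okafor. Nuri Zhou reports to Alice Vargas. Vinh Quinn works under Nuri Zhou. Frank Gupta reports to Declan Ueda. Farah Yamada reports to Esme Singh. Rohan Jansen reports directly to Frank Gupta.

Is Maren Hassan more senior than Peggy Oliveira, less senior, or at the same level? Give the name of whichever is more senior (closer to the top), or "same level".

Maren Hassan is 7 levels below Zinnia Martin; Peggy Oliveira is 2. Peggy Oliveira is higher.

Peggy Oliveira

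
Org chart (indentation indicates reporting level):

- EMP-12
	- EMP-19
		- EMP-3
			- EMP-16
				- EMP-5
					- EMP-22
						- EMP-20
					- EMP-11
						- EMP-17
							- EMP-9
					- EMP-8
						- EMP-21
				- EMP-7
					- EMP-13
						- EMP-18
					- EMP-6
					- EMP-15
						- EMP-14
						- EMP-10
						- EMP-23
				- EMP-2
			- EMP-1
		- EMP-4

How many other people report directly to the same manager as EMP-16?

EMP-16 reports to EMP-3. EMP-3's other direct reports are EMP-1 — 1 peer.

1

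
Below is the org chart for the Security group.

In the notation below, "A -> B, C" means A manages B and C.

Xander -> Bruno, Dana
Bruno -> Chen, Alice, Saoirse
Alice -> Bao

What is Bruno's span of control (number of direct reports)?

Bruno directly manages Chen, Alice, Saoirse. That is 3 direct reports.

3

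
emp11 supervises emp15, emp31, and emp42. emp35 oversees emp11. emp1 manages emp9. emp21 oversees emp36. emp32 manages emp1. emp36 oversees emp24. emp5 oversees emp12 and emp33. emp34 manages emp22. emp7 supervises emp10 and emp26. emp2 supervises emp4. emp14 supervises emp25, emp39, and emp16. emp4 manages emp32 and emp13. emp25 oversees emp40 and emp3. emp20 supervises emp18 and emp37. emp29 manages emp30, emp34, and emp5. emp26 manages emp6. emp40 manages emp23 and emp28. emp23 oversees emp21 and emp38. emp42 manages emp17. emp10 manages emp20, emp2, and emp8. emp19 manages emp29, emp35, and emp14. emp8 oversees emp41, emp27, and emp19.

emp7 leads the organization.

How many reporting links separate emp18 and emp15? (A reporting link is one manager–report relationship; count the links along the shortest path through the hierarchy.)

emp18 is 2 levels below emp10, and emp15 is 5 levels below emp10 (their lowest common manager). The shortest path runs up from emp18 to emp10 and back down to emp15: 2 + 5 = 7 links.

7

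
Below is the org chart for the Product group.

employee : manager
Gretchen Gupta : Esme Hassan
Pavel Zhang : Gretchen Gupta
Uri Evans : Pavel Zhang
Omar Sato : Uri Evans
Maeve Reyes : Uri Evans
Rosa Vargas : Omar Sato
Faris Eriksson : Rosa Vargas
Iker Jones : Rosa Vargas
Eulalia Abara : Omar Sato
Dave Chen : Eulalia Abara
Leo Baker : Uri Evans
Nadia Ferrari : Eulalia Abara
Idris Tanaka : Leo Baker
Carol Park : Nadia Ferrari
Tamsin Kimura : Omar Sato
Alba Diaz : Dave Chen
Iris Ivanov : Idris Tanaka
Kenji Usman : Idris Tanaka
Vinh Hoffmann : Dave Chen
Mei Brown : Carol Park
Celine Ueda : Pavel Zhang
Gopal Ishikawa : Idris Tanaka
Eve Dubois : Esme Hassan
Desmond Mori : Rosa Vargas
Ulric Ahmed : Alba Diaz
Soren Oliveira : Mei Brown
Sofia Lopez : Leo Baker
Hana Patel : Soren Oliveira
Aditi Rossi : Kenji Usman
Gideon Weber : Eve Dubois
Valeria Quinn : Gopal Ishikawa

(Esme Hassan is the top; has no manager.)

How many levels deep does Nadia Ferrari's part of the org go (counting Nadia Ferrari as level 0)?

4

The longest chain under Nadia Ferrari runs Nadia Ferrari → Carol Park → Mei Brown → Soren Oliveira → Hana Patel, which is 4 levels below Nadia Ferrari.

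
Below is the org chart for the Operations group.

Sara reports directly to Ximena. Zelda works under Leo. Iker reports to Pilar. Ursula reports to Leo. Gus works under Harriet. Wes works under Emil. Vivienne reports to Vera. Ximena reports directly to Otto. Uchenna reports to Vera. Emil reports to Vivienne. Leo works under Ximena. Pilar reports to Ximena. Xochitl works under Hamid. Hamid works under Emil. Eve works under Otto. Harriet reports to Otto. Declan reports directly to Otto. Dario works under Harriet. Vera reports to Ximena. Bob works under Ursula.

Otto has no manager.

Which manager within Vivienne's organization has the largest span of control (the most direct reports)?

Emil

Direct-report counts within Vivienne's organization: Vivienne has 1; Emil has 2; Hamid has 1. The largest is 2, held by Emil.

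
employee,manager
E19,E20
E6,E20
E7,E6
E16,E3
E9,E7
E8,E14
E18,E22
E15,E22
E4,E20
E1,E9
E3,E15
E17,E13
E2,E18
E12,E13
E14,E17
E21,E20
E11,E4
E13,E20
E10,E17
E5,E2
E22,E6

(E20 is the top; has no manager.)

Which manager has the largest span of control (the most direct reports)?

E20

Direct-report counts: E20 has 5; E4 has 1; E13 has 2; E17 has 2; E14 has 1; E6 has 2; E22 has 2; E15 has 1; E3 has 1; E18 has 1; E2 has 1; E7 has 1; E9 has 1. The largest is 5, held by E20.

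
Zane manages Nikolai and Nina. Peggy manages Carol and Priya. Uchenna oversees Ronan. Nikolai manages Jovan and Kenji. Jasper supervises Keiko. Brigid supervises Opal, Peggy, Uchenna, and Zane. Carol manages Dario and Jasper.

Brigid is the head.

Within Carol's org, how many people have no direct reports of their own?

2

The people in Carol's organization with no one reporting to them are Keiko, Dario. That is 2.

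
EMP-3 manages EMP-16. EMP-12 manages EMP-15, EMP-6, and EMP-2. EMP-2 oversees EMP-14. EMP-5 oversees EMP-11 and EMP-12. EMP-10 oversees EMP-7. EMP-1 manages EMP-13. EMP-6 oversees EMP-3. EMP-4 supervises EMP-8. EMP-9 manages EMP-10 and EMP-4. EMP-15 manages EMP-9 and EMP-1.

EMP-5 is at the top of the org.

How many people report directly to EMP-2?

1

EMP-2 directly manages EMP-14. That is 1 direct report.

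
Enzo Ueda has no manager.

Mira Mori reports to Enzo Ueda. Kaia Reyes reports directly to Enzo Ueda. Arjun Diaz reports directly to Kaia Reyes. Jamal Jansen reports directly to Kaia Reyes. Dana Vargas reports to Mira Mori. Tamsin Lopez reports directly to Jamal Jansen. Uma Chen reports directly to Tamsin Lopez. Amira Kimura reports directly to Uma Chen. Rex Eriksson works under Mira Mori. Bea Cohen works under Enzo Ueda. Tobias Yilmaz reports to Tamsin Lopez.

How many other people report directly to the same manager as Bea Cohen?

Bea Cohen reports to Enzo Ueda. Enzo Ueda's other direct reports are Mira Mori, Kaia Reyes — 2 peers.

2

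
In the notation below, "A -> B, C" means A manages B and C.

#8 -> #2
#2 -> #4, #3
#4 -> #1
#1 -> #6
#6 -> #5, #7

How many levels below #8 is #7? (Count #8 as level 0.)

Chain from #7 up to #8: #7 → #6 → #1 → #4 → #2 → #8. That is 5 steps up, so #7 is 5 levels below #8.

5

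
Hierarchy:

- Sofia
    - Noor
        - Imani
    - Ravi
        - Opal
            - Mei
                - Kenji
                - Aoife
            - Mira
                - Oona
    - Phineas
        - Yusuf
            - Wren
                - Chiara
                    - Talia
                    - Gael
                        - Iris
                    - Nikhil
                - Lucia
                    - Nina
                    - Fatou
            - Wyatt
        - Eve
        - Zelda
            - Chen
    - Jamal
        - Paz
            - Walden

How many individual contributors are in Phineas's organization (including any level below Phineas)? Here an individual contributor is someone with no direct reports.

The people in Phineas's organization with no one reporting to them are Chen, Eve, Wyatt, Fatou, Nina, Nikhil, Iris, Talia. That is 8.

8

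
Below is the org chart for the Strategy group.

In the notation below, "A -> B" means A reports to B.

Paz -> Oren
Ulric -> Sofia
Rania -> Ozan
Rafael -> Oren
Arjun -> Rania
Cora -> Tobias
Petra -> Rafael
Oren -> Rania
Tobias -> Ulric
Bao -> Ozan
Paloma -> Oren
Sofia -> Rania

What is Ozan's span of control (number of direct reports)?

2

Ozan directly manages Rania, Bao. That is 2 direct reports.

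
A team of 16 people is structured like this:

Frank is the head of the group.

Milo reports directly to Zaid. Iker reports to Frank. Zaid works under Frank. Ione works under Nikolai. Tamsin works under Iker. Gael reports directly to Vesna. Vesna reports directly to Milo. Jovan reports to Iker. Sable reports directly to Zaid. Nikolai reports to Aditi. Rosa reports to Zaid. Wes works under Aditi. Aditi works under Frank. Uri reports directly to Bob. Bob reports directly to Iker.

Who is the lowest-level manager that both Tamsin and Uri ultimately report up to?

Tamsin's chain of managers is Iker, Frank. Uri's chain of managers is Bob, Iker, Frank. The first manager that appears in both chains is Iker.

Iker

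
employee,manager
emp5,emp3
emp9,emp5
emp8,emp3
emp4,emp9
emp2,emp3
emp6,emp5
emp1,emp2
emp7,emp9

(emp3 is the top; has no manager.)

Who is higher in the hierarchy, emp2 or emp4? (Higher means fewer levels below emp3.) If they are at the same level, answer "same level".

emp2

emp2 is 1 level below emp3; emp4 is 3. emp2 is higher.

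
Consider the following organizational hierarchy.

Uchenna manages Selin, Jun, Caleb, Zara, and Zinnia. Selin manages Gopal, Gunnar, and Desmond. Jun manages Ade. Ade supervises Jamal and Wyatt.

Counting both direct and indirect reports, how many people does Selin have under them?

3

Selin directly manages Gopal, Desmond, Gunnar. Gopal has no reports. Desmond has no reports. Gunnar has no reports. So Selin's organization is 3 direct reports plus everyone under them: 1 + 1 + 1 = 3.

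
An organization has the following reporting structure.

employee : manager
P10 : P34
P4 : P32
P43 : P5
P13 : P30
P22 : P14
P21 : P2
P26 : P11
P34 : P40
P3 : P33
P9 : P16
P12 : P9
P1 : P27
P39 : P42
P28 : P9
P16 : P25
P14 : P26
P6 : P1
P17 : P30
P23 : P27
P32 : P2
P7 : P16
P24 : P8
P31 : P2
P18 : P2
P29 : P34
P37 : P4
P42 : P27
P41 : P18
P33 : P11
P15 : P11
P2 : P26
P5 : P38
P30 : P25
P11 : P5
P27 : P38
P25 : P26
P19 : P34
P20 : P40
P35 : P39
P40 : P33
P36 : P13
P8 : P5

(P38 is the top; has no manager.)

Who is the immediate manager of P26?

P26 reports directly to P11.

P11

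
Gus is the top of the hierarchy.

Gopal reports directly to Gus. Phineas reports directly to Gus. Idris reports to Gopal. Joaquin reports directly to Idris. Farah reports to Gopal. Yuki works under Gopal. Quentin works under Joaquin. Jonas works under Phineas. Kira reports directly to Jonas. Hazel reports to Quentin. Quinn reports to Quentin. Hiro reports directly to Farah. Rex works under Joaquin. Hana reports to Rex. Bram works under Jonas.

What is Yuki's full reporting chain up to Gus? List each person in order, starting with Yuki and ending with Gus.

Yuki -> Gopal -> Gus

Yuki reports to Gopal. Gopal reports to Gus. Gus is at the top.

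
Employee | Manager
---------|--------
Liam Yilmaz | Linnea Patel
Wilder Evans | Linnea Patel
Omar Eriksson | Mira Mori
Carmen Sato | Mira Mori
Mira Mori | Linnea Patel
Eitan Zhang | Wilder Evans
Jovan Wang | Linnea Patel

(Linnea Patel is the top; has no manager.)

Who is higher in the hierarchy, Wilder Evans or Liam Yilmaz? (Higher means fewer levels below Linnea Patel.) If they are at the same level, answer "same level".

Both Wilder Evans and Liam Yilmaz are 1 level below Linnea Patel.

same level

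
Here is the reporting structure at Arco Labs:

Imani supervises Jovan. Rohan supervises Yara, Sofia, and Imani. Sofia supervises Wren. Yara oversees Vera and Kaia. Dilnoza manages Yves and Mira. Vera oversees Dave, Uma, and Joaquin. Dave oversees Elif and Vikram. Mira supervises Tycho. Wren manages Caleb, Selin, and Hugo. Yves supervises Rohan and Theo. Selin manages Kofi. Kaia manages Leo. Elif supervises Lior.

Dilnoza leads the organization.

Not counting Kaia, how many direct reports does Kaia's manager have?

1

Kaia reports to Yara. Yara's other direct reports are Vera — 1 peer.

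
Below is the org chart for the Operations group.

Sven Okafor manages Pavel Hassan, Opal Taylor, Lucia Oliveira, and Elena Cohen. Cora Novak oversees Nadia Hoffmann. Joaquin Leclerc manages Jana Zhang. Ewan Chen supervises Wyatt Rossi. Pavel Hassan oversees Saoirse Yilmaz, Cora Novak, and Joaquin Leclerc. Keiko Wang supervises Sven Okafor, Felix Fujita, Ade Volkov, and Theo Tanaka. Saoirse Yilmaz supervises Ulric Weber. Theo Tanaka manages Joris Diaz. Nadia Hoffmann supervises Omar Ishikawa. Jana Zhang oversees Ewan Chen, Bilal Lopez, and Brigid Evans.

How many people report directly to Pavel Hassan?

3

Pavel Hassan directly manages Cora Novak, Joaquin Leclerc, Saoirse Yilmaz. That is 3 direct reports.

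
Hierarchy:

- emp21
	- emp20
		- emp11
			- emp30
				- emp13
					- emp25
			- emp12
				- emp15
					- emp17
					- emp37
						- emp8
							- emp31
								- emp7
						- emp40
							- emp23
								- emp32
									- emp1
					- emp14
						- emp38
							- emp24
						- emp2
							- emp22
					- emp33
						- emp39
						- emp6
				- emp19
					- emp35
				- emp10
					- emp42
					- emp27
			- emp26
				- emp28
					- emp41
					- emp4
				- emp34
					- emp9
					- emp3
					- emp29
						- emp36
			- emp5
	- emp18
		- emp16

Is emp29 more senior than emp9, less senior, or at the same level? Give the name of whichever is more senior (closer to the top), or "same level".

Both emp29 and emp9 are 5 levels below emp21.

same level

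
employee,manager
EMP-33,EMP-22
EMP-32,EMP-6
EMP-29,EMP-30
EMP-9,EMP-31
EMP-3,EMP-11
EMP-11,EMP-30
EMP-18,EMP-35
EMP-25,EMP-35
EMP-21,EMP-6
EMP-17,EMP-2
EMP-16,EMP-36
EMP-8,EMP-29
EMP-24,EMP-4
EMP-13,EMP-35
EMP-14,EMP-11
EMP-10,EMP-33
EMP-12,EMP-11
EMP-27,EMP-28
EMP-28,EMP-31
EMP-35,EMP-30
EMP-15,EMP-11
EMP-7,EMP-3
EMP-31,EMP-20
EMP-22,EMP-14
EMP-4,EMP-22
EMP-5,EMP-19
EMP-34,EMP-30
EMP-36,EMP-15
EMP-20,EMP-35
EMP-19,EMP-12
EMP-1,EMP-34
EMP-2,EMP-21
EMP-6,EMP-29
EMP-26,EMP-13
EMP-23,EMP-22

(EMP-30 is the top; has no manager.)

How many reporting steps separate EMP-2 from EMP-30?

4

Chain from EMP-2 up to EMP-30: EMP-2 → EMP-21 → EMP-6 → EMP-29 → EMP-30. That is 4 steps up, so EMP-2 is 4 levels below EMP-30.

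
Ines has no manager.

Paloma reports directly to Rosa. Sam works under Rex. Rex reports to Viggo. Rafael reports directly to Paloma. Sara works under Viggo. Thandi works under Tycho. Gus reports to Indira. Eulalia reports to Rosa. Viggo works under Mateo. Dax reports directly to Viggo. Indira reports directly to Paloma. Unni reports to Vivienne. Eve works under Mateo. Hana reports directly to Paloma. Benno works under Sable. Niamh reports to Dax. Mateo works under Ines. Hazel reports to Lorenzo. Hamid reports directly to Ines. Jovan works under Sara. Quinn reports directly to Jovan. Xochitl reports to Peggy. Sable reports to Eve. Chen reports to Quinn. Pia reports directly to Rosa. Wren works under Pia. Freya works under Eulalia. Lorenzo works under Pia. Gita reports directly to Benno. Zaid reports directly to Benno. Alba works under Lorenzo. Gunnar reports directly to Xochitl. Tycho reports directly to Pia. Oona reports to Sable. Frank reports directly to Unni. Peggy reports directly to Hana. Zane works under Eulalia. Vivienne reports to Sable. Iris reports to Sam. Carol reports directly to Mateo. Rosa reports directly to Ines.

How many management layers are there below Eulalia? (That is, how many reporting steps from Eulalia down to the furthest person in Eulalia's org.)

The longest chain under Eulalia runs Eulalia → Freya, which is 1 level below Eulalia.

1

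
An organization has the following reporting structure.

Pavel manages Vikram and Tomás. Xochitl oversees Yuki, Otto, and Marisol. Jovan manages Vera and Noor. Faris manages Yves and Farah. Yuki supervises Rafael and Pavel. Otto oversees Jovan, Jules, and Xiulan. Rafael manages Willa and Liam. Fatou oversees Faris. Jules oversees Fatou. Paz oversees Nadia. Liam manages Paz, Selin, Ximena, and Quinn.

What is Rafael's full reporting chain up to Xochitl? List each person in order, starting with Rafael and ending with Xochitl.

Rafael -> Yuki -> Xochitl

Rafael reports to Yuki. Yuki reports to Xochitl. Xochitl is at the top.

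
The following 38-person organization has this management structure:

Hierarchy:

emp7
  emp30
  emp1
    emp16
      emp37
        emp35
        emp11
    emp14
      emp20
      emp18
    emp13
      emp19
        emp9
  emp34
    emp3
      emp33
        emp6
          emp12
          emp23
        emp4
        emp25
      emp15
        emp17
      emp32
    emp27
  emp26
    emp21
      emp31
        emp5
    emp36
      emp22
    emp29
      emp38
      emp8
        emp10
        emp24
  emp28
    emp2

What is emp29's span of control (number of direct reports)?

2

emp29 directly manages emp38, emp8. That is 2 direct reports.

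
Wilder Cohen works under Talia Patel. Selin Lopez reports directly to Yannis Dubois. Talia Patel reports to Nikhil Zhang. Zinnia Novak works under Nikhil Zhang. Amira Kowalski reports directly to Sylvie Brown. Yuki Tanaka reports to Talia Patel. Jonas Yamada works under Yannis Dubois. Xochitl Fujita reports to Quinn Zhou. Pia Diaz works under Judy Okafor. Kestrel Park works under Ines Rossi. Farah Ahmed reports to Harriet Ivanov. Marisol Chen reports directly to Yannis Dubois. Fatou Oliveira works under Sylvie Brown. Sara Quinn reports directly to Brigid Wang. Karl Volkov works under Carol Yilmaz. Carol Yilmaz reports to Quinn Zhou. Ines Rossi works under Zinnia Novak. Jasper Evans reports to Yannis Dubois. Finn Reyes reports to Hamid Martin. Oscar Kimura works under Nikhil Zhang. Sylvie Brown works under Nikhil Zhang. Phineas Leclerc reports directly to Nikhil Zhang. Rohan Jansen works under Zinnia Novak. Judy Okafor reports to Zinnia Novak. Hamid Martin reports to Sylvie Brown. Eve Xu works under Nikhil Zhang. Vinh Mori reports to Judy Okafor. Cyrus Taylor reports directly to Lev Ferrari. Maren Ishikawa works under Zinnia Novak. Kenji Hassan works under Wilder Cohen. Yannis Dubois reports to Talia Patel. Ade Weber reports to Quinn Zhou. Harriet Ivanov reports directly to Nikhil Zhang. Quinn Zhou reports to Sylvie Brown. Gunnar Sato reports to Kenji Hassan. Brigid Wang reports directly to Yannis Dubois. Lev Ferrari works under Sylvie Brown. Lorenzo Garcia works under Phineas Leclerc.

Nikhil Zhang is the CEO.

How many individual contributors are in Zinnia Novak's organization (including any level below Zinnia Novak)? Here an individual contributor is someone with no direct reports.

5

The people in Zinnia Novak's organization with no one reporting to them are Rohan Jansen, Maren Ishikawa, Vinh Mori, Pia Diaz, Kestrel Park. That is 5.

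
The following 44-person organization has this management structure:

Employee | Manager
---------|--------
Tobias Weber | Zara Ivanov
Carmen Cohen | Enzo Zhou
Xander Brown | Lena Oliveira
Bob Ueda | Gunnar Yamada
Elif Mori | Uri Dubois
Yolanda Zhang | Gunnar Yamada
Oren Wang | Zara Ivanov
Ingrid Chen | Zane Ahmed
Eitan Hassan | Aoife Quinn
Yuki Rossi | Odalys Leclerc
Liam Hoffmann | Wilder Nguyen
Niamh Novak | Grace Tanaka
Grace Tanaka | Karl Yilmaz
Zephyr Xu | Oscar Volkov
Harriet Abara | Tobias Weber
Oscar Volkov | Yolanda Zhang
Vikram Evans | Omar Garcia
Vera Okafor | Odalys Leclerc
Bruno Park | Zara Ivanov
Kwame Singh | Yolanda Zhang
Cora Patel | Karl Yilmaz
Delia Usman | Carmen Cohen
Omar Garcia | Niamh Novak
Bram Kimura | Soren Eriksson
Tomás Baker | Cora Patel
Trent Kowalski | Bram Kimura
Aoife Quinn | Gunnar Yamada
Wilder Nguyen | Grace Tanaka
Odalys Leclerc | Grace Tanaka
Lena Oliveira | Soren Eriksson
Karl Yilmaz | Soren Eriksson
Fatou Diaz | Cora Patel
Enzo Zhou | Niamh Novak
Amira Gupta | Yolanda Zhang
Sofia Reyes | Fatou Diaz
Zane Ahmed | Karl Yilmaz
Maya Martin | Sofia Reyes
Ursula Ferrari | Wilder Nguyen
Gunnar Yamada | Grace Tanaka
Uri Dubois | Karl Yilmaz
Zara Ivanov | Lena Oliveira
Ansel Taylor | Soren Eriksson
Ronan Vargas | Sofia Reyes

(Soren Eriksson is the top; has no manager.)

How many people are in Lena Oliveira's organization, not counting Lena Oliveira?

Lena Oliveira directly manages Zara Ivanov, Xander Brown. Under Zara Ivanov: Oren Wang, Tobias Weber, Harriet Abara, Bruno Park (4). Xander Brown has no reports. So Lena Oliveira's organization is 2 direct reports plus everyone under them: 5 + 1 = 6.

6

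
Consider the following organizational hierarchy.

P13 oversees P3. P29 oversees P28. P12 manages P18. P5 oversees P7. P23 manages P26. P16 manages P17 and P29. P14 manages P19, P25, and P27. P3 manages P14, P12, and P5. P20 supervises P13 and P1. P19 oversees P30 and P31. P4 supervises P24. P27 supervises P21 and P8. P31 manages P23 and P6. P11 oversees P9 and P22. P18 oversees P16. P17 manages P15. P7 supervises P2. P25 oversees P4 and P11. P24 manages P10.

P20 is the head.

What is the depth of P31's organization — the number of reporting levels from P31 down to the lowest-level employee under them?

The longest chain under P31 runs P31 → P23 → P26, which is 2 levels below P31.

2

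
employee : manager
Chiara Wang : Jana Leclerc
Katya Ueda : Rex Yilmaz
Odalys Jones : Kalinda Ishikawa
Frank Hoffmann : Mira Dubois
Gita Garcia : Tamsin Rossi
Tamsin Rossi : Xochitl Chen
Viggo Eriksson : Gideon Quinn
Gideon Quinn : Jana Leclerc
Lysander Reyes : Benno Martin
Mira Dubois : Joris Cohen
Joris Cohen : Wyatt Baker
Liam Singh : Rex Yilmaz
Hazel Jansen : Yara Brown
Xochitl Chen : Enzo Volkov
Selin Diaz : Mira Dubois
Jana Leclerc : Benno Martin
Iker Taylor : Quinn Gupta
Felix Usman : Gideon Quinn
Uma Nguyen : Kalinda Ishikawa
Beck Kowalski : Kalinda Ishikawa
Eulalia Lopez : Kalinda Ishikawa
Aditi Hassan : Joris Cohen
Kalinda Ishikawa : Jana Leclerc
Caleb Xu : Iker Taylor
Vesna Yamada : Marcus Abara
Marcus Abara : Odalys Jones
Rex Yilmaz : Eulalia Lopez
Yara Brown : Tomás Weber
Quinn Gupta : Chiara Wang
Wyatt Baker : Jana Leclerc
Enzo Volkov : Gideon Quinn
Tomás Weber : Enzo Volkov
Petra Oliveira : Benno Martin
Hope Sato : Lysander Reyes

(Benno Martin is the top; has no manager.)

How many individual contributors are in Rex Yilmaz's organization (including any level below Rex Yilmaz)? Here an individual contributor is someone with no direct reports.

The people in Rex Yilmaz's organization with no one reporting to them are Katya Ueda, Liam Singh. That is 2.

2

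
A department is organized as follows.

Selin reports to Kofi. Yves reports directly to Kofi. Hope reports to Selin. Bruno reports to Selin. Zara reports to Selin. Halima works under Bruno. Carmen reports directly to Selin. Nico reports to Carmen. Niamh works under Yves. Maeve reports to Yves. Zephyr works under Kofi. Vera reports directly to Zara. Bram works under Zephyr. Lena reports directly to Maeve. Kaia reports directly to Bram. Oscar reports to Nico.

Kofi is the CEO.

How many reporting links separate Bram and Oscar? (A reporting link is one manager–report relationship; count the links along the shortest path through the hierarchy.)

6

Bram is 2 levels below Kofi, and Oscar is 4 levels below Kofi (their lowest common manager). The shortest path runs up from Bram to Kofi and back down to Oscar: 2 + 4 = 6 links.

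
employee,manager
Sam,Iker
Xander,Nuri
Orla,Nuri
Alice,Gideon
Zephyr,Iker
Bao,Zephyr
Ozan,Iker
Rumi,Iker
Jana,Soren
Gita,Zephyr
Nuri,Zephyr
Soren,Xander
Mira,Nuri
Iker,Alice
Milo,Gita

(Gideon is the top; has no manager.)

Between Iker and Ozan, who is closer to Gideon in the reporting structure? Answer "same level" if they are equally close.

Iker

Iker is 2 levels below Gideon; Ozan is 3. Iker is higher.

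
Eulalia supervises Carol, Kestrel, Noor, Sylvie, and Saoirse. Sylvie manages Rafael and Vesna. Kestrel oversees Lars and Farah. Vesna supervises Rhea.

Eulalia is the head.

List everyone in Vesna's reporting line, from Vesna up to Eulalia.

Vesna reports to Sylvie. Sylvie reports to Eulalia. Eulalia is at the top.

Vesna -> Sylvie -> Eulalia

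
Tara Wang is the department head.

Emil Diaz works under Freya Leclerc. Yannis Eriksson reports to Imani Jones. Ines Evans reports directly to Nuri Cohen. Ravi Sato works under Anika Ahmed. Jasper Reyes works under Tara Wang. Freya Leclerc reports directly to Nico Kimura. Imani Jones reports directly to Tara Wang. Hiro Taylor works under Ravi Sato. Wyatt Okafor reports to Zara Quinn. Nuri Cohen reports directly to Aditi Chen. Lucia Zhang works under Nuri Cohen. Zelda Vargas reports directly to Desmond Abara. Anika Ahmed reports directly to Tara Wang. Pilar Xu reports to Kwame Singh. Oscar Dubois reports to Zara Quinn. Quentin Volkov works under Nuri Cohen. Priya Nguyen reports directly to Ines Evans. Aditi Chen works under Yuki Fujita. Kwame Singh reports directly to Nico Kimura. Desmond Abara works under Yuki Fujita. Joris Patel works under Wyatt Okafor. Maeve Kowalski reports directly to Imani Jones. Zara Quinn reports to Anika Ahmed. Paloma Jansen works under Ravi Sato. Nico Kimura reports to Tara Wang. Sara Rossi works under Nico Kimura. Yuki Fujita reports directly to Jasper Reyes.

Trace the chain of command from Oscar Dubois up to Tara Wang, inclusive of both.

Oscar Dubois reports to Zara Quinn. Zara Quinn reports to Anika Ahmed. Anika Ahmed reports to Tara Wang. Tara Wang is at the top.

Oscar Dubois -> Zara Quinn -> Anika Ahmed -> Tara Wang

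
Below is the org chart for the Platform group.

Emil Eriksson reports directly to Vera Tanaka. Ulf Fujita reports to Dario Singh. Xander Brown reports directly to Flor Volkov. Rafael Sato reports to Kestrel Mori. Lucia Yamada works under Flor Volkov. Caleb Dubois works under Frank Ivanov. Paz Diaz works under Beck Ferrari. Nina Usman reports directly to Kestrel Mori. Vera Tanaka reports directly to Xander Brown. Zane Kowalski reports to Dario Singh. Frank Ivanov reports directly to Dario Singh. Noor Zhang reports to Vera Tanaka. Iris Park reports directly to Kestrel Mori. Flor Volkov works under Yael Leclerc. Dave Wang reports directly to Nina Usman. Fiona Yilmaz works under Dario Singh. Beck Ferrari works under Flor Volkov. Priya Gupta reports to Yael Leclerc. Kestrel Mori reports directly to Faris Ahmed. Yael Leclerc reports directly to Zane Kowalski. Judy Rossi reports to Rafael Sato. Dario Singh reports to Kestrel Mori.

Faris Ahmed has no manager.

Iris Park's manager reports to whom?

Iris Park reports to Kestrel Mori, and Kestrel Mori reports to Faris Ahmed. So Iris Park's skip-level manager is Faris Ahmed.

Faris Ahmed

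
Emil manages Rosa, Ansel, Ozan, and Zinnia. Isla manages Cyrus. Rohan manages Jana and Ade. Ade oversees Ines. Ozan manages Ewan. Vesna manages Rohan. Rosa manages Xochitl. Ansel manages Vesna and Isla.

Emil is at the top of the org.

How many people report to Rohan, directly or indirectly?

3

Rohan directly manages Ade, Jana. Under Ade: Ines (1). Jana has no reports. So Rohan's organization is 2 direct reports plus everyone under them: 2 + 1 = 3.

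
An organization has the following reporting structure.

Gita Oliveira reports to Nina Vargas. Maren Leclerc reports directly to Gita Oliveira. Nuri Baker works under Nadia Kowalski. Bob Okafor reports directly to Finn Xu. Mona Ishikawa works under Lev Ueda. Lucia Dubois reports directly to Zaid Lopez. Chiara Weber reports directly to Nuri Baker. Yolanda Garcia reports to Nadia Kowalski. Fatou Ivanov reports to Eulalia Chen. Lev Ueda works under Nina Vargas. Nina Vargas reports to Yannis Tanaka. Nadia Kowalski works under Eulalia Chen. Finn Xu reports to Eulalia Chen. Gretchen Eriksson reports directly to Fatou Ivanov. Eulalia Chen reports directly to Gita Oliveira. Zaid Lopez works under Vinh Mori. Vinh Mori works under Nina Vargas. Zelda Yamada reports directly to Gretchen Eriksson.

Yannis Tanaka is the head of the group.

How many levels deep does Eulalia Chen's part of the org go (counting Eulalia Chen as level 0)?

The longest chain under Eulalia Chen runs Eulalia Chen → Nadia Kowalski → Nuri Baker → Chiara Weber, which is 3 levels below Eulalia Chen.

3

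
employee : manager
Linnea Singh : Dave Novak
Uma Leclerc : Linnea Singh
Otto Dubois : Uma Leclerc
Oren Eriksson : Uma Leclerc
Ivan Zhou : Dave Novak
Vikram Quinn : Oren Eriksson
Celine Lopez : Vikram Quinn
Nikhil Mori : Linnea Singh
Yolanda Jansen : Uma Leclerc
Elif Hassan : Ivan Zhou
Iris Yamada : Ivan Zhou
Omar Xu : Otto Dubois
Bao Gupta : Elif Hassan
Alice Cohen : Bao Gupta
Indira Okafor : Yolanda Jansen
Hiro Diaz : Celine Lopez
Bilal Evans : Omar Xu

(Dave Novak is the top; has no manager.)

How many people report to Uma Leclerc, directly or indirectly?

9

Uma Leclerc directly manages Otto Dubois, Oren Eriksson, Yolanda Jansen. Under Otto Dubois: Omar Xu, Bilal Evans (2). Under Oren Eriksson: Vikram Quinn, Celine Lopez, Hiro Diaz (3). Under Yolanda Jansen: Indira Okafor (1). So Uma Leclerc's organization is 3 direct reports plus everyone under them: 3 + 4 + 2 = 9.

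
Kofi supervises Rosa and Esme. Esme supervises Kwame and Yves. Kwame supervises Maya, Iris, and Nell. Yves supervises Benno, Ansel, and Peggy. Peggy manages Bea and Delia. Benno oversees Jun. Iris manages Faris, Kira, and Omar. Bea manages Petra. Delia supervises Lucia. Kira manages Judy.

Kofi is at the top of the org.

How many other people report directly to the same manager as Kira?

Kira reports to Iris. Iris's other direct reports are Omar, Faris — 2 peers.

2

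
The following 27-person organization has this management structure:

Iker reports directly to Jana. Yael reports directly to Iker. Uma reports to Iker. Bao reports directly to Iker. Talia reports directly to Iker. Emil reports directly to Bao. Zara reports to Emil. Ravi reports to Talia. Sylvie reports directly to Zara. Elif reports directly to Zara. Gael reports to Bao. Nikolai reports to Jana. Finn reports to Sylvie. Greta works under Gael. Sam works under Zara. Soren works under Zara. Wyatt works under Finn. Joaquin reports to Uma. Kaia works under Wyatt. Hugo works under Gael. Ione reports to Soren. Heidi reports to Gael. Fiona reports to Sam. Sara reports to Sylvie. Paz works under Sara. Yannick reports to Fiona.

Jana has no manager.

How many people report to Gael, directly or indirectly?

Gael directly manages Greta, Hugo, Heidi. Greta has no reports. Hugo has no reports. Heidi has no reports. So Gael's organization is 3 direct reports plus everyone under them: 1 + 1 + 1 = 3.

3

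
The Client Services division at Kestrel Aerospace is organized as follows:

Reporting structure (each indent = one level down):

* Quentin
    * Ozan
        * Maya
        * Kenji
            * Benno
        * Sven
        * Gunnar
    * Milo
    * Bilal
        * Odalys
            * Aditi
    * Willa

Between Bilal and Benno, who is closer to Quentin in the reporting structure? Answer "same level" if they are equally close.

Bilal

Bilal is 1 level below Quentin; Benno is 3. Bilal is higher.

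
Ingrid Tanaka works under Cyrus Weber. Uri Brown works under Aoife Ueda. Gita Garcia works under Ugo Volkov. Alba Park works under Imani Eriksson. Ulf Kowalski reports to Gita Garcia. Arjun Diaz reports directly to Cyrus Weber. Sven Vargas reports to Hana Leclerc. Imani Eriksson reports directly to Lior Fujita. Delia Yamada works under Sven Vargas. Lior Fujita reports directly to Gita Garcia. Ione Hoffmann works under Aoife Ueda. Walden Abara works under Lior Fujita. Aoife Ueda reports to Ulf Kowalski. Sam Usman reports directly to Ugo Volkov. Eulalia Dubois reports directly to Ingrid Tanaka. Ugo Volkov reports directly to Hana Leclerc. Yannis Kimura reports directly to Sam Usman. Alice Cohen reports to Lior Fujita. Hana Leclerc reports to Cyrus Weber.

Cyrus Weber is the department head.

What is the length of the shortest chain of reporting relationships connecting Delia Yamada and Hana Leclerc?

Delia Yamada is in Hana Leclerc's organization: the chain from Delia Yamada up to Hana Leclerc is Delia Yamada → Sven Vargas → Hana Leclerc, which is 2 links.

2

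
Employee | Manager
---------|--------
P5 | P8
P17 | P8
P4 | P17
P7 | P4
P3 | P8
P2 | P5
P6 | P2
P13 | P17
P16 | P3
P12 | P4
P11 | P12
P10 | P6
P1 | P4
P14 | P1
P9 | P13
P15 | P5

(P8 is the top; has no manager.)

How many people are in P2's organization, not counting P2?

P2 directly manages P6. Under P6: P10 (1). That's 2 in total.

2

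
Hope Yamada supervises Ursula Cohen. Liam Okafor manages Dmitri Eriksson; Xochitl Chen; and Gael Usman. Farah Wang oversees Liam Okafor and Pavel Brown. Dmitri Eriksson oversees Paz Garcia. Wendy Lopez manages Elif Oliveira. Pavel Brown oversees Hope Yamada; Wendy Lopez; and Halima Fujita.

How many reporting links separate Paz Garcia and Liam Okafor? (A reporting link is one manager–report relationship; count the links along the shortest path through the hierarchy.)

2

Paz Garcia is in Liam Okafor's organization: the chain from Paz Garcia up to Liam Okafor is Paz Garcia → Dmitri Eriksson → Liam Okafor, which is 2 links.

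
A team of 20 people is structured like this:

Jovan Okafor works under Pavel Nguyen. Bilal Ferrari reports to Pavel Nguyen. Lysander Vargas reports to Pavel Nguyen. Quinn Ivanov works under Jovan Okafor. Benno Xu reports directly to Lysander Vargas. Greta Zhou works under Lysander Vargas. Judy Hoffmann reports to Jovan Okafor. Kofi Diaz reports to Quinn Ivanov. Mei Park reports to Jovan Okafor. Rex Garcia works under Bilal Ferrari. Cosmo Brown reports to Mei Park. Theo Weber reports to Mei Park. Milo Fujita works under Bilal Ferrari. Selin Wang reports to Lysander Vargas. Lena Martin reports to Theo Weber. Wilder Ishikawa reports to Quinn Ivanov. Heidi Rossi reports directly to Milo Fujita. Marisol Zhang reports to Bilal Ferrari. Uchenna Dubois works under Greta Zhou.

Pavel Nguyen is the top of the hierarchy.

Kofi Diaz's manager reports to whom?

Kofi Diaz reports to Quinn Ivanov, and Quinn Ivanov reports to Jovan Okafor. So Kofi Diaz's skip-level manager is Jovan Okafor.

Jovan Okafor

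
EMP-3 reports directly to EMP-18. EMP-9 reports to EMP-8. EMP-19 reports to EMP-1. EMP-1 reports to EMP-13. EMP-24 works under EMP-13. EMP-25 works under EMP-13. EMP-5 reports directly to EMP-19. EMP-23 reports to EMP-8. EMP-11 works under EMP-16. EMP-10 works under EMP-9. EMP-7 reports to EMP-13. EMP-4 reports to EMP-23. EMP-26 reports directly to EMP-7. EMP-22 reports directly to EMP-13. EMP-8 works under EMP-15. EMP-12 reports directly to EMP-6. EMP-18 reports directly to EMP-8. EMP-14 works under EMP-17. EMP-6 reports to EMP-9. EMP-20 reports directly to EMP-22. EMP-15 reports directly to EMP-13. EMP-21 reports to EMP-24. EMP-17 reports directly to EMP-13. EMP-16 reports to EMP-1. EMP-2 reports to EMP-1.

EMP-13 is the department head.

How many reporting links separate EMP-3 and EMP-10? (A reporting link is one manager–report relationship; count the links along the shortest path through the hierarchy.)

4

EMP-3 is 2 levels below EMP-8, and EMP-10 is 2 levels below EMP-8 (their lowest common manager). The shortest path runs up from EMP-3 to EMP-8 and back down to EMP-10: 2 + 2 = 4 links.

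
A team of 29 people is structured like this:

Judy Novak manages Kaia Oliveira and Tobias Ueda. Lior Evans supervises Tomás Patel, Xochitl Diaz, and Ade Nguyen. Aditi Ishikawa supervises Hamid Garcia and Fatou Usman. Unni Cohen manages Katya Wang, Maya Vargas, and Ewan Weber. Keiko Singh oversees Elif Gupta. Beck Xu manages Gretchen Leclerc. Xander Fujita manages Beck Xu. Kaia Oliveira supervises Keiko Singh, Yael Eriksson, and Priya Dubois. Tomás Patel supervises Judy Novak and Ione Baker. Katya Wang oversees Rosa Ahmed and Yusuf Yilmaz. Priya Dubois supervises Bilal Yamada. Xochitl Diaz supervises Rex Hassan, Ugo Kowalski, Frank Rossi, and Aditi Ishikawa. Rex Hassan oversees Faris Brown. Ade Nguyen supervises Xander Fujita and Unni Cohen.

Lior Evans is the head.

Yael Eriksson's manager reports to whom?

Judy Novak

Yael Eriksson reports to Kaia Oliveira, and Kaia Oliveira reports to Judy Novak. So Yael Eriksson's skip-level manager is Judy Novak.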